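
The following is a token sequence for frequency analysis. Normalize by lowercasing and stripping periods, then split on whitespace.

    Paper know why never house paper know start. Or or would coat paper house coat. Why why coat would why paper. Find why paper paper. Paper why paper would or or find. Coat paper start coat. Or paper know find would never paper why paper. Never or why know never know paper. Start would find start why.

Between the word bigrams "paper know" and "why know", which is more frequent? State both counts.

"paper know" (3 vs 1)

"paper know": 3 occurrences
"why know": 1 occurrence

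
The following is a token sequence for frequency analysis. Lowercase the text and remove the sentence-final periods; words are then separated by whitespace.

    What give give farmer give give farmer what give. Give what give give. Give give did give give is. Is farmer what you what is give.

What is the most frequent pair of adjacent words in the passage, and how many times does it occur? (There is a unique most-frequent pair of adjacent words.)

"give give", 7 times

Bigram frequencies (highest first):
  give give: 7
  what give: 3
  give farmer: 2
  farmer what: 2
  farmer give: 1
  give what: 1
  … (9 more, each ≤ 1)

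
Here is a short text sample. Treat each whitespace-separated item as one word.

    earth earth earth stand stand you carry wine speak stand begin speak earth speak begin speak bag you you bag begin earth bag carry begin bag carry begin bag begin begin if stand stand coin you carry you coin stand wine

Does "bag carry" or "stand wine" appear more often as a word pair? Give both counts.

"bag carry": 2 occurrences
"stand wine": 1 occurrence

"bag carry" (2 vs 1)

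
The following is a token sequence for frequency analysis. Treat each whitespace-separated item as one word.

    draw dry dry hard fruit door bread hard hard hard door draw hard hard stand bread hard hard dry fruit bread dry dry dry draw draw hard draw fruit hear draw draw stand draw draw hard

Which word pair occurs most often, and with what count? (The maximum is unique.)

"hard hard", 4 times

Bigram frequencies (highest first):
  hard hard: 4
  dry dry: 3
  draw hard: 3
  draw draw: 3
  bread hard: 2
  draw dry: 1
  … (19 more, each ≤ 1)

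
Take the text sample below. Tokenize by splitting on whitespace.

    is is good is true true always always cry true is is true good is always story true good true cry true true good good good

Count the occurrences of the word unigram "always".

3

Scanning the 26 tokens for "always":
  position 7: always
  position 8: always
  position 16: always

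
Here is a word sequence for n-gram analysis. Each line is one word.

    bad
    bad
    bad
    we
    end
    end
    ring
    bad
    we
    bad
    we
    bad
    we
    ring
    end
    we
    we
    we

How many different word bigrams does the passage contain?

11

18 tokens → 17 bigram windows in total.
Repeated bigrams (each contributes count−1 duplicates):
  bad we: 4
  bad bad: 2
  we bad: 2
  we we: 2
6 duplicate windows → 17 − 6 = 11 distinct.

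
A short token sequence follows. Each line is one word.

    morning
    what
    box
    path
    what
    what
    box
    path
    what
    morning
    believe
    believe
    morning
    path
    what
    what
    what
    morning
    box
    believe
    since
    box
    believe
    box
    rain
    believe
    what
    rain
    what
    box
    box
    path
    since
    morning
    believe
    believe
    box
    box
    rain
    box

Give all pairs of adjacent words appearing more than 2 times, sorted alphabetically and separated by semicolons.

Bigram counts meeting the condition (more than 2 times):
  box path: 3
  path what: 3
  what box: 3
  what what: 3

box path; path what; what box; what what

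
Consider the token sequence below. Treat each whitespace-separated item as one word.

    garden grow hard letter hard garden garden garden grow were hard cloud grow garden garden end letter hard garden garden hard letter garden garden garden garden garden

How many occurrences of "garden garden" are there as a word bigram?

Scanning the 26 overlapping bigram windows for "garden garden":
  position 6–7: garden garden
  position 7–8: garden garden
  position 14–15: garden garden
  position 19–20: garden garden
  position 23–24: garden garden
  position 24–25: garden garden
  position 25–26: garden garden
  position 26–27: garden garden

8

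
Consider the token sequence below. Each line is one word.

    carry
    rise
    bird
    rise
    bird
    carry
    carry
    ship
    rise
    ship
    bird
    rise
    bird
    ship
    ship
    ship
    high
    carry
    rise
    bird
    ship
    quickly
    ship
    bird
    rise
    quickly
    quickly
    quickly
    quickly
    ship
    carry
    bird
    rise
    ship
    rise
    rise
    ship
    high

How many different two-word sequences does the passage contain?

20

38 tokens → 37 bigram windows in total.
Repeated bigrams (each contributes count−1 duplicates):
  bird rise: 4
  rise bird: 4
  quickly quickly: 3
  rise ship: 3
  bird ship: 2
  carry rise: 2
  quickly ship: 2
  ship bird: 2
  … (3 more repeated)
17 duplicate windows → 37 − 17 = 20 distinct.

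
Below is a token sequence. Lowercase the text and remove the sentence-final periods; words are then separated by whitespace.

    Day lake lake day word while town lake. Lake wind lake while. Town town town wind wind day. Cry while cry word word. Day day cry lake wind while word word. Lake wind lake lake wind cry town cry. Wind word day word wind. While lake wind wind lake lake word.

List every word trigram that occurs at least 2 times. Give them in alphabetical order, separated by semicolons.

lake lake wind; lake wind lake; wind lake lake

Trigram counts meeting the condition (at least 2 times):
  lake lake wind: 2
  lake wind lake: 2
  wind lake lake: 2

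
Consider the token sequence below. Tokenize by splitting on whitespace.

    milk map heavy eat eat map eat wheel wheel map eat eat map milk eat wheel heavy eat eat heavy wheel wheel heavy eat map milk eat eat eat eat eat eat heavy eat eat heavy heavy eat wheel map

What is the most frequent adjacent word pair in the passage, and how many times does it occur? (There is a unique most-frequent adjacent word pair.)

Bigram frequencies (highest first):
  eat eat: 9
  heavy eat: 5
  eat map: 3
  eat wheel: 3
  eat heavy: 3
  map eat: 2
  … (9 more, each ≤ 2)

"eat eat", 9 times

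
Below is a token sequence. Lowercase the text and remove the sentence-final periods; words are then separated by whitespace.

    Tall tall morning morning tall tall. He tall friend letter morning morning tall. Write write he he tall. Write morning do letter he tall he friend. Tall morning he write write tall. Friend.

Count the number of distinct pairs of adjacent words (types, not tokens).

33 tokens → 32 bigram windows in total.
Repeated bigrams (each contributes count−1 duplicates):
  he tall: 3
  morning morning: 2
  morning tall: 2
  tall friend: 2
  tall he: 2
  tall morning: 2
  tall tall: 2
  tall write: 2
  … (1 more repeated)
10 duplicate windows → 32 − 10 = 22 distinct.

22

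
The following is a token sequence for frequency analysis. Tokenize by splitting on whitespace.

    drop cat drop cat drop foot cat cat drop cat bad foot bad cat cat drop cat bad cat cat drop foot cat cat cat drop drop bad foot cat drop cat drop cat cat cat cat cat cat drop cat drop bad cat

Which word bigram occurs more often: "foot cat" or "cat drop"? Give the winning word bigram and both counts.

"cat drop" (10 vs 3)

"foot cat": 3 occurrences
"cat drop": 10 occurrences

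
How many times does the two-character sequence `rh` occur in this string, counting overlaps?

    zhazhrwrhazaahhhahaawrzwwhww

1

Sliding a length-2 window over the 28 characters (27 positions):
  position 8–9: rh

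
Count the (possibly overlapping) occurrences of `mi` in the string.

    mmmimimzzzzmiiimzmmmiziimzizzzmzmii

5

Sliding a length-2 window over the 35 characters (34 positions):
  position 3–4: mi
  position 5–6: mi
  position 12–13: mi
  position 20–21: mi
  position 33–34: mi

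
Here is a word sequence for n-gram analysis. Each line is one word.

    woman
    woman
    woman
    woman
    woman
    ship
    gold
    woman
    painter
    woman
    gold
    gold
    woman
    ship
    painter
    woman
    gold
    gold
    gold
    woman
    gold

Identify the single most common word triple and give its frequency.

"woman woman woman", 3 times

Trigram frequencies (highest first):
  woman woman woman: 3
  painter woman gold: 2
  woman gold gold: 2
  gold gold woman: 2
  woman woman ship: 1
  woman ship gold: 1
  … (8 more, each ≤ 1)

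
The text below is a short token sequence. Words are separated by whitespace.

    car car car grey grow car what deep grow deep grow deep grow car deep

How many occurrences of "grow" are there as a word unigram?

Scanning the 15 tokens for "grow":
  position 5: grow
  position 9: grow
  position 11: grow
  position 13: grow

4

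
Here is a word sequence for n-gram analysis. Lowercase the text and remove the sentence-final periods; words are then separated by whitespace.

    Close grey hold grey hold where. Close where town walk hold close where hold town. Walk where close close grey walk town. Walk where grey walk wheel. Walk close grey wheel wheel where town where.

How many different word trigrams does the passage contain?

32

35 tokens → 33 trigram windows in total.
Repeated trigrams (each contributes count−1 duplicates):
  town walk where: 2
1 duplicate windows → 33 − 1 = 32 distinct.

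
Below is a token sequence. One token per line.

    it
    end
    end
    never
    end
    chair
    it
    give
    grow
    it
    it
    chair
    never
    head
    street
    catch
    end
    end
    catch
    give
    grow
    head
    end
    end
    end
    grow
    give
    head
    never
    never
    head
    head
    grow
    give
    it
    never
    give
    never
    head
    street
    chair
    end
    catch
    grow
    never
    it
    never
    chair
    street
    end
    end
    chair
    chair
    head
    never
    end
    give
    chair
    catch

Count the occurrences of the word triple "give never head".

Scanning the 57 overlapping trigram windows for "give never head":
  position 37–39: give never head

1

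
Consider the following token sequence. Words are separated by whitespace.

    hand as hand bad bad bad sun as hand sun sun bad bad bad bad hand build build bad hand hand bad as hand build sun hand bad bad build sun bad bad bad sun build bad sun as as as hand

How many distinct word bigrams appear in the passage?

42 tokens → 41 bigram windows in total.
Repeated bigrams (each contributes count−1 duplicates):
  bad bad: 8
  as hand: 4
  bad sun: 3
  hand bad: 3
  as as: 2
  bad hand: 2
  build bad: 2
  build sun: 2
  … (3 more repeated)
21 duplicate windows → 41 − 21 = 20 distinct.

20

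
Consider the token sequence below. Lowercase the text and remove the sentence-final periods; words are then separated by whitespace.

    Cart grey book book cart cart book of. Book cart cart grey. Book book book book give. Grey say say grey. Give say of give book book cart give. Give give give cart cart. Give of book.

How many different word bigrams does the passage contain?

37 tokens → 36 bigram windows in total.
Repeated bigrams (each contributes count−1 duplicates):
  book book: 5
  book cart: 3
  cart cart: 3
  give give: 3
  cart give: 2
  cart grey: 2
  grey book: 2
  of book: 2
14 duplicate windows → 36 − 14 = 22 distinct.

22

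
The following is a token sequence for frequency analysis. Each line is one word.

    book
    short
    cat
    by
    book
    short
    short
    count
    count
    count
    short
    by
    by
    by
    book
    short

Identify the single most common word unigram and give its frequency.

"short", 5 times

Unigram frequencies (highest first):
  short: 5
  by: 4
  book: 3
  count: 3
  cat: 1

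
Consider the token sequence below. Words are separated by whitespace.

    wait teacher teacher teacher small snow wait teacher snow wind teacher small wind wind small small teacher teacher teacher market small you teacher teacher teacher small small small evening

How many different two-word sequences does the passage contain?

29 tokens → 28 bigram windows in total.
Repeated bigrams (each contributes count−1 duplicates):
  teacher teacher: 6
  small small: 3
  teacher small: 3
  wait teacher: 2
10 duplicate windows → 28 − 10 = 18 distinct.

18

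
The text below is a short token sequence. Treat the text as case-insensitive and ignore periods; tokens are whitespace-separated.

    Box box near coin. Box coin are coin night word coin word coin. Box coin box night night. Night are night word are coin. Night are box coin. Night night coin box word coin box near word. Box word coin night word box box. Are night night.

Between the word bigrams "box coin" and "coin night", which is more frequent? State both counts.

"box coin": 3 occurrences
"coin night": 4 occurrences

"coin night" (4 vs 3)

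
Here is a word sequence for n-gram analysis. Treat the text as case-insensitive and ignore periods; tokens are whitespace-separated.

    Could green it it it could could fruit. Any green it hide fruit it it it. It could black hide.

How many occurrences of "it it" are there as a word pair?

5

Scanning the 19 overlapping bigram windows for "it it":
  position 3–4: it it
  position 4–5: it it
  position 14–15: it it
  position 15–16: it it
  position 16–17: it it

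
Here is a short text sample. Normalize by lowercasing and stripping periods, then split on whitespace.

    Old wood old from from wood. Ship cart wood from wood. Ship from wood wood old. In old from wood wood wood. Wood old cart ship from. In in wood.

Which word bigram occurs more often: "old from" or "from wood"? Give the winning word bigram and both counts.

"old from": 2 occurrences
"from wood": 4 occurrences

"from wood" (4 vs 2)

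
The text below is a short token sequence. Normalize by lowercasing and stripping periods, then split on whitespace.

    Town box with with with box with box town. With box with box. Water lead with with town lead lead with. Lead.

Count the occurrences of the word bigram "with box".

Scanning the 21 overlapping bigram windows for "with box":
  position 5–6: with box
  position 7–8: with box
  position 10–11: with box
  position 12–13: with box

4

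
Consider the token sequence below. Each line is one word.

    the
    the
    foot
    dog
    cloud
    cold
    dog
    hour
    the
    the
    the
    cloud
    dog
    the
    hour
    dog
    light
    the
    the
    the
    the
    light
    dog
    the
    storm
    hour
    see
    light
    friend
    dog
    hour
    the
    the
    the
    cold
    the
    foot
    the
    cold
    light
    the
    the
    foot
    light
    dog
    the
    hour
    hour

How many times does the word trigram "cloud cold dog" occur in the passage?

Scanning the 46 overlapping trigram windows for "cloud cold dog":
  position 5–7: cloud cold dog

1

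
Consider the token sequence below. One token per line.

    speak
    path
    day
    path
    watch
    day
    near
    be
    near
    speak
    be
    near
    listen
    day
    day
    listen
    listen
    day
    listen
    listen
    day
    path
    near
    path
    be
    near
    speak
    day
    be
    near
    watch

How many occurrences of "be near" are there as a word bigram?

Scanning the 30 overlapping bigram windows for "be near":
  position 8–9: be near
  position 11–12: be near
  position 25–26: be near
  position 29–30: be near

4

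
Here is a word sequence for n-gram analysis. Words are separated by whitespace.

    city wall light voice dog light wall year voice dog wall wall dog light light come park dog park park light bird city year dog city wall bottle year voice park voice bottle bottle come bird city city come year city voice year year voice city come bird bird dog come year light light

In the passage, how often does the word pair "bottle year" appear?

Scanning the 53 overlapping bigram windows for "bottle year":
  position 28–29: bottle year

1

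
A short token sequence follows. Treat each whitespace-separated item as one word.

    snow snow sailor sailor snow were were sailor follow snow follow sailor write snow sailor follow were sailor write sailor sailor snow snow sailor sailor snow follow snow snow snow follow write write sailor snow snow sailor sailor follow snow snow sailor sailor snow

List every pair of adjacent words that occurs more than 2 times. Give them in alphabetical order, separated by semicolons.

follow snow; sailor follow; sailor sailor; sailor snow; snow follow; snow sailor; snow snow

Bigram counts meeting the condition (more than 2 times):
  follow snow: 3
  sailor follow: 3
  sailor sailor: 5
  sailor snow: 5
  snow follow: 3
  snow sailor: 5
  snow snow: 6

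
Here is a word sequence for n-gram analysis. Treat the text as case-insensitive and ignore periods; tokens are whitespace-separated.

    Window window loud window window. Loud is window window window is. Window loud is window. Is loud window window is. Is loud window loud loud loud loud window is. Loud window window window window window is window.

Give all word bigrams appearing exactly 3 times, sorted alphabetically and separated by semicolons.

Bigram counts meeting the condition (exactly 3 times):
  is loud: 3
  loud loud: 3

is loud; loud loud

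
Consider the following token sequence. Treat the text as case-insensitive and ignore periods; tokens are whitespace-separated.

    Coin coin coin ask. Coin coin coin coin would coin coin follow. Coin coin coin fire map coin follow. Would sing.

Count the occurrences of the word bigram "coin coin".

8

Scanning the 20 overlapping bigram windows for "coin coin":
  position 1–2: coin coin
  position 2–3: coin coin
  position 5–6: coin coin
  position 6–7: coin coin
  position 7–8: coin coin
  position 10–11: coin coin
  position 13–14: coin coin
  position 14–15: coin coin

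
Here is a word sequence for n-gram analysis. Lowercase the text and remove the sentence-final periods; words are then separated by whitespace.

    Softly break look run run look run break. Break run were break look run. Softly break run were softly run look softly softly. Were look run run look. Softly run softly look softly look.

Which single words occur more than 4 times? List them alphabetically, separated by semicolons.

break; look; run; softly

Unigram counts meeting the condition (more than 4 times):
  break: 5
  look: 8
  run: 10
  softly: 8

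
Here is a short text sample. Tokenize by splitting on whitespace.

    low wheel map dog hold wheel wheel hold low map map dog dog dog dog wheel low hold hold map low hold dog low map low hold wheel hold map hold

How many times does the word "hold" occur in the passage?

Scanning the 31 tokens for "hold":
  position 5: hold
  position 8: hold
  position 18: hold
  position 19: hold
  position 22: hold
  position 27: hold
  position 29: hold
  position 31: hold

8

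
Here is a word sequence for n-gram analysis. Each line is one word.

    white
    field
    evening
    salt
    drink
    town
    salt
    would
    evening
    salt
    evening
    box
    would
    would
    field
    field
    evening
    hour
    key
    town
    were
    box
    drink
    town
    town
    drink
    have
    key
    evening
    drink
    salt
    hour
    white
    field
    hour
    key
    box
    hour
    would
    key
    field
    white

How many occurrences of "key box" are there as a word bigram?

Scanning the 41 overlapping bigram windows for "key box":
  position 36–37: key box

1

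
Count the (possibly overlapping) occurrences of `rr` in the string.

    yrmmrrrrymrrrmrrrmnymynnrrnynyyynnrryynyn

9

Sliding a length-2 window over the 41 characters (40 positions):
  position 5–6: rr
  position 6–7: rr
  position 7–8: rr
  position 11–12: rr
  position 12–13: rr
  position 15–16: rr
  position 16–17: rr
  position 25–26: rr
  position 35–36: rr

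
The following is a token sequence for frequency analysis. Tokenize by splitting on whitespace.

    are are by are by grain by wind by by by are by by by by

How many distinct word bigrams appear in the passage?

8

16 tokens → 15 bigram windows in total.
Repeated bigrams (each contributes count−1 duplicates):
  by by: 5
  are by: 3
  by are: 2
7 duplicate windows → 15 − 7 = 8 distinct.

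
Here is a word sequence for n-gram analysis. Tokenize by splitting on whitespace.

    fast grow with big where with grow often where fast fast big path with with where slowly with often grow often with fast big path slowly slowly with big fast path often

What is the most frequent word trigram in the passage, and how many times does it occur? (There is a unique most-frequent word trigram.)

"fast big path", 2 times

Trigram frequencies (highest first):
  fast big path: 2
  fast grow with: 1
  grow with big: 1
  with big where: 1
  big where with: 1
  where with grow: 1
  … (23 more, each ≤ 1)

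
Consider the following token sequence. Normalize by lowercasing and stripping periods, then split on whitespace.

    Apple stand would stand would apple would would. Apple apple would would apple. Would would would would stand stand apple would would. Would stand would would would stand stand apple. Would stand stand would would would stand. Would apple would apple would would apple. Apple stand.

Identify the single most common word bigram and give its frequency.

"would would", 12 times

Bigram frequencies (highest first):
  would would: 12
  apple would: 7
  would stand: 6
  would apple: 6
  stand would: 5
  stand stand: 3
  … (3 more, each ≤ 2)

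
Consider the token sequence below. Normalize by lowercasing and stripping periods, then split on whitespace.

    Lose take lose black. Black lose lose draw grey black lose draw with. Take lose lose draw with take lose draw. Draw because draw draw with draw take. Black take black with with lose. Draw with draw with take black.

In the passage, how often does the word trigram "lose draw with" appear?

3

Scanning the 38 overlapping trigram windows for "lose draw with":
  position 11–13: lose draw with
  position 16–18: lose draw with
  position 34–36: lose draw with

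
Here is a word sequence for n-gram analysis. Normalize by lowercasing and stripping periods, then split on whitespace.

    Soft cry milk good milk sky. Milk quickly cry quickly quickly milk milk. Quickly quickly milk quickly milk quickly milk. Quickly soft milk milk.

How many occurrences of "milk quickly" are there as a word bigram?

Scanning the 23 overlapping bigram windows for "milk quickly":
  position 7–8: milk quickly
  position 13–14: milk quickly
  position 16–17: milk quickly
  position 18–19: milk quickly
  position 20–21: milk quickly

5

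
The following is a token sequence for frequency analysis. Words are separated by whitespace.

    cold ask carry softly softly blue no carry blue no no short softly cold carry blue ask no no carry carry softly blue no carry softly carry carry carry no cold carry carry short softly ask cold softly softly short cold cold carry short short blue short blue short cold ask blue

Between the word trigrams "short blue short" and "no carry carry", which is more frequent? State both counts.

"short blue short": 2 occurrences
"no carry carry": 1 occurrence

"short blue short" (2 vs 1)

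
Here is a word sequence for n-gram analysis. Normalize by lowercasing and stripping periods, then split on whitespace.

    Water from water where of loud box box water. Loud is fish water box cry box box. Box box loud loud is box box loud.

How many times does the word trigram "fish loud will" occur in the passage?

0

Scanning the 23 overlapping trigram windows for "fish loud will":
  (none found)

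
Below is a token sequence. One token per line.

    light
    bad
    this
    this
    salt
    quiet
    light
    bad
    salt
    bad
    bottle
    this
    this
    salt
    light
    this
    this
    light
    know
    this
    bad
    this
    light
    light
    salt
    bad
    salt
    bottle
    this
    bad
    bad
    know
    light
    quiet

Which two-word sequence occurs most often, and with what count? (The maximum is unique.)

Bigram frequencies (highest first):
  this this: 3
  light bad: 2
  bad this: 2
  this salt: 2
  bad salt: 2
  salt bad: 2
  … (17 more, each ≤ 2)

"this this", 3 times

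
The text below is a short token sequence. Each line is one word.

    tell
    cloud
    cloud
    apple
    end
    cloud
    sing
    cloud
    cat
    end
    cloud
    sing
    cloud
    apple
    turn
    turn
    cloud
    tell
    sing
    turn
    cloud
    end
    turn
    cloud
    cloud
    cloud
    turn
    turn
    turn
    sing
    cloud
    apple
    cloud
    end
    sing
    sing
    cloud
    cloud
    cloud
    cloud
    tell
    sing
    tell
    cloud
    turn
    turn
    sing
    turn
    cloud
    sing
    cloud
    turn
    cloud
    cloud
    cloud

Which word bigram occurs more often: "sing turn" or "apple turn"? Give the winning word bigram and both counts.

"sing turn" (2 vs 1)

"sing turn": 2 occurrences
"apple turn": 1 occurrence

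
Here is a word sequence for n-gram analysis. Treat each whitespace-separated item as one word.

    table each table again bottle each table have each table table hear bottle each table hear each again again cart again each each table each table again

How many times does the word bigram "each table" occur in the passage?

6

Scanning the 26 overlapping bigram windows for "each table":
  position 2–3: each table
  position 6–7: each table
  position 9–10: each table
  position 14–15: each table
  position 23–24: each table
  position 25–26: each table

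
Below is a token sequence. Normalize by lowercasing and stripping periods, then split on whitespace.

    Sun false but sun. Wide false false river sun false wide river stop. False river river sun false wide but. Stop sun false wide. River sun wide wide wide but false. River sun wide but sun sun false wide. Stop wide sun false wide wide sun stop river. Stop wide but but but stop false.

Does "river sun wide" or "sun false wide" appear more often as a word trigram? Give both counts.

"river sun wide": 2 occurrences
"sun false wide": 5 occurrences

"sun false wide" (5 vs 2)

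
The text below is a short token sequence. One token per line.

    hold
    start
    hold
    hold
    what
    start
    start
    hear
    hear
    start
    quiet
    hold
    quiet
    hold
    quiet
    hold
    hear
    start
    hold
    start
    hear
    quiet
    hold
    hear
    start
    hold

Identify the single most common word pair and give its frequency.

"quiet hold", 4 times

Bigram frequencies (highest first):
  quiet hold: 4
  start hold: 3
  hear start: 3
  hold start: 2
  start hear: 2
  hold quiet: 2
  … (8 more, each ≤ 2)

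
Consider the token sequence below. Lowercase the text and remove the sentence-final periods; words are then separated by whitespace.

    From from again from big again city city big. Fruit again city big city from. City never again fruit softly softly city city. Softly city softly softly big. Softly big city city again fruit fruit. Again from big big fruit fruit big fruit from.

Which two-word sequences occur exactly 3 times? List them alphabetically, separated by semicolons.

Bigram counts meeting the condition (exactly 3 times):
  big fruit: 3
  city city: 3

big fruit; city city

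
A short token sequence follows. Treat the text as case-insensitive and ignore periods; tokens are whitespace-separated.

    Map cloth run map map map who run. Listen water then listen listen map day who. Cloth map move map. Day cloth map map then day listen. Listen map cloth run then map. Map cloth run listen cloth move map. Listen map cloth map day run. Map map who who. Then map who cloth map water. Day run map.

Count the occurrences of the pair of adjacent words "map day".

3

Scanning the 58 overlapping bigram windows for "map day":
  position 14–15: map day
  position 20–21: map day
  position 44–45: map day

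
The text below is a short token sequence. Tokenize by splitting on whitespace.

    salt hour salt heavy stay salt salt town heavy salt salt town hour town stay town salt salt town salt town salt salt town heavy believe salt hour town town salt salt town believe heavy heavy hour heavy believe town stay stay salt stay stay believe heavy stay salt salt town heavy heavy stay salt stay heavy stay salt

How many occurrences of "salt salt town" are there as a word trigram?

6

Scanning the 57 overlapping trigram windows for "salt salt town":
  position 6–8: salt salt town
  position 10–12: salt salt town
  position 17–19: salt salt town
  position 22–24: salt salt town
  position 31–33: salt salt town
  position 49–51: salt salt town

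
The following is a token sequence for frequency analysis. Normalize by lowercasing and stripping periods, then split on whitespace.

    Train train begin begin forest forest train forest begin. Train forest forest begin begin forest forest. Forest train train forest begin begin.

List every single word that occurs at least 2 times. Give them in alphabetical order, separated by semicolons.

begin; forest; train

Unigram counts meeting the condition (at least 2 times):
  begin: 7
  forest: 9
  train: 6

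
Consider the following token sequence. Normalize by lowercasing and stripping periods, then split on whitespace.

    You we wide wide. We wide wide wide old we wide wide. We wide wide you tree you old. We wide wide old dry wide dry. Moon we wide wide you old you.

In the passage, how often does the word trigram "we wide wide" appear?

Scanning the 31 overlapping trigram windows for "we wide wide":
  position 2–4: we wide wide
  position 5–7: we wide wide
  position 10–12: we wide wide
  position 13–15: we wide wide
  position 20–22: we wide wide
  position 28–30: we wide wide

6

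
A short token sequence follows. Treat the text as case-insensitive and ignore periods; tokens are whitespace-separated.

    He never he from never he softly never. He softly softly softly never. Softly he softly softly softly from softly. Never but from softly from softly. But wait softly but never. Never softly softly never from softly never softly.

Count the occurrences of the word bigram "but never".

1

Scanning the 38 overlapping bigram windows for "but never":
  position 30–31: but never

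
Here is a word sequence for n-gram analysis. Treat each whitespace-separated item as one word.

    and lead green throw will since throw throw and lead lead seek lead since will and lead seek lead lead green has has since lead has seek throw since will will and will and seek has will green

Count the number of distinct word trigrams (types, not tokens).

35

38 tokens → 36 trigram windows in total.
Repeated trigrams (each contributes count−1 duplicates):
  lead seek lead: 2
1 duplicate windows → 36 − 1 = 35 distinct.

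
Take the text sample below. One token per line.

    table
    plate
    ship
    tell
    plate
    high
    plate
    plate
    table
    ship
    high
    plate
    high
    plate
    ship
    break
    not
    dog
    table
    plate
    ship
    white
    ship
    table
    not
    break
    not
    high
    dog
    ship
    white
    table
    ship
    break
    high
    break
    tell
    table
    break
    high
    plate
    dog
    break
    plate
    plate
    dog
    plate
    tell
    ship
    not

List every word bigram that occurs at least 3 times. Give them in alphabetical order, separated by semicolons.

Bigram counts meeting the condition (at least 3 times):
  high plate: 4
  plate ship: 3

high plate; plate ship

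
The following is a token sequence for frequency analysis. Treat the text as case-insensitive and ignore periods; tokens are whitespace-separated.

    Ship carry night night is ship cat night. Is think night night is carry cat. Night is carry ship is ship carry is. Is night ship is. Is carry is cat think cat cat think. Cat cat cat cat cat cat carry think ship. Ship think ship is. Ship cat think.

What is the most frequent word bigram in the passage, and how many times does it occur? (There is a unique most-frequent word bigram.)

Bigram frequencies (highest first):
  cat cat: 6
  night is: 4
  is ship: 3
  is carry: 3
  ship is: 3
  cat think: 3
  … (20 more, each ≤ 2)

"cat cat", 6 times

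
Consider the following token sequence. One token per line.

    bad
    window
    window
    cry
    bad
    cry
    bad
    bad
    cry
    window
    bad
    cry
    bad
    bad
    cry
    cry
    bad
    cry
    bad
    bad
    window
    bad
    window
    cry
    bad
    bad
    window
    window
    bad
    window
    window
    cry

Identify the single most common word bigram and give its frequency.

"cry bad", 6 times

Bigram frequencies (highest first):
  cry bad: 6
  bad window: 5
  bad cry: 5
  bad bad: 4
  window window: 3
  window cry: 3
  … (3 more, each ≤ 3)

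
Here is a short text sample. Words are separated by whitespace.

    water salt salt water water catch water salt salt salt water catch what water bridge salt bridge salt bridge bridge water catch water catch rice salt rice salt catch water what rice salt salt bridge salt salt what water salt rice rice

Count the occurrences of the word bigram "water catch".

4

Scanning the 41 overlapping bigram windows for "water catch":
  position 5–6: water catch
  position 11–12: water catch
  position 21–22: water catch
  position 23–24: water catch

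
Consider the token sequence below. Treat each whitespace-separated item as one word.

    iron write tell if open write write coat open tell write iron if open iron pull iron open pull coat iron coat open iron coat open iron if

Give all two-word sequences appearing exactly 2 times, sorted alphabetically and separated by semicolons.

if open; iron coat; iron if

Bigram counts meeting the condition (exactly 2 times):
  if open: 2
  iron coat: 2
  iron if: 2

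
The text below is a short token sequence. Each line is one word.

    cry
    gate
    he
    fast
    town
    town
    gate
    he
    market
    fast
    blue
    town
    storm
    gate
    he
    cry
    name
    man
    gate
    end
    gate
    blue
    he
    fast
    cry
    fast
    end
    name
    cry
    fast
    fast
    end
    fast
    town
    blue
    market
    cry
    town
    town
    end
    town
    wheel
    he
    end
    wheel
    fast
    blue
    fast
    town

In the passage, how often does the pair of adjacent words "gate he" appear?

Scanning the 48 overlapping bigram windows for "gate he":
  position 2–3: gate he
  position 7–8: gate he
  position 14–15: gate he

3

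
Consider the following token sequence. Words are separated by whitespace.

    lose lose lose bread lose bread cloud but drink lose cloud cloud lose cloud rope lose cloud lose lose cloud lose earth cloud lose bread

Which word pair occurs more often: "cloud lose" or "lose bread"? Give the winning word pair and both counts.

"cloud lose": 4 occurrences
"lose bread": 3 occurrences

"cloud lose" (4 vs 3)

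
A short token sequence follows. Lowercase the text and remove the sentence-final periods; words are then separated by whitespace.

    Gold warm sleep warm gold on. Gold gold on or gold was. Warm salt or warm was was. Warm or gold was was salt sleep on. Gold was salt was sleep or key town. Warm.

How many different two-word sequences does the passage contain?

35 tokens → 34 bigram windows in total.
Repeated bigrams (each contributes count−1 duplicates):
  gold was: 3
  gold on: 2
  on gold: 2
  or gold: 2
  was salt: 2
  was warm: 2
  was was: 2
8 duplicate windows → 34 − 8 = 26 distinct.

26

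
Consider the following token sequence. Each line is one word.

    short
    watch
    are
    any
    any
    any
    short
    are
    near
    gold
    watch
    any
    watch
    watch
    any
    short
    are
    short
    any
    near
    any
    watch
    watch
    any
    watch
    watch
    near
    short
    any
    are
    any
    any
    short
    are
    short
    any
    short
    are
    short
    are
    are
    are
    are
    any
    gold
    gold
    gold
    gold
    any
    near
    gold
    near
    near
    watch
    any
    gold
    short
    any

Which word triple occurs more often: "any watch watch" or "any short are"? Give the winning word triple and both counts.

"any watch watch": 3 occurrences
"any short are": 4 occurrences

"any short are" (4 vs 3)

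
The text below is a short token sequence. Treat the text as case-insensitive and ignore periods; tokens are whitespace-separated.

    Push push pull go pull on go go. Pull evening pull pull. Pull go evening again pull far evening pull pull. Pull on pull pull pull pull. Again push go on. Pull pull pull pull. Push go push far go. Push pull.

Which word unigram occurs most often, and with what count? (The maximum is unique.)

Unigram frequencies (highest first):
  pull: 19
  go: 7
  push: 6
  on: 3
  evening: 3
  again: 2
  … (1 more, each ≤ 2)

"pull", 19 times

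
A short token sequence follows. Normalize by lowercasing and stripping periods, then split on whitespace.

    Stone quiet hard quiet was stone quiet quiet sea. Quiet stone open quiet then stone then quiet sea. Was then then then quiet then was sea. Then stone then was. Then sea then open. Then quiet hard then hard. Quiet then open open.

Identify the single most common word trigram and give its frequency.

Trigram frequencies (highest first):
  then stone then: 2
  stone quiet hard: 1
  quiet hard quiet: 1
  hard quiet was: 1
  quiet was stone: 1
  was stone quiet: 1
  … (34 more, each ≤ 1)

"then stone then", 2 times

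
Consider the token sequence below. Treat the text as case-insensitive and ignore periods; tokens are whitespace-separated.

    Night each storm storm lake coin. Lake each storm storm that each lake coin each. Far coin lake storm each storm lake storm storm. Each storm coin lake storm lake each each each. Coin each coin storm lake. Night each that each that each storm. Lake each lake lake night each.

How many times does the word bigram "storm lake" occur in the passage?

Scanning the 50 overlapping bigram windows for "storm lake":
  position 4–5: storm lake
  position 21–22: storm lake
  position 29–30: storm lake
  position 37–38: storm lake
  position 45–46: storm lake

5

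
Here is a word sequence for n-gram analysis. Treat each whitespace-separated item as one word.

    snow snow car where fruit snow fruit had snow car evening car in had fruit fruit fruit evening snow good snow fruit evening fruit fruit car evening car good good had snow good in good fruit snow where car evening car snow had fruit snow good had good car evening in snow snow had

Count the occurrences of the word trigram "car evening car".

Scanning the 52 overlapping trigram windows for "car evening car":
  position 10–12: car evening car
  position 26–28: car evening car
  position 39–41: car evening car

3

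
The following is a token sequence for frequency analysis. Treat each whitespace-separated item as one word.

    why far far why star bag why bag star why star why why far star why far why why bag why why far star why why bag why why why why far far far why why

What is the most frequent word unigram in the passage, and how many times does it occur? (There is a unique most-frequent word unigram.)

Unigram frequencies (highest first):
  why: 19
  far: 8
  star: 5
  bag: 4

"why", 19 times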